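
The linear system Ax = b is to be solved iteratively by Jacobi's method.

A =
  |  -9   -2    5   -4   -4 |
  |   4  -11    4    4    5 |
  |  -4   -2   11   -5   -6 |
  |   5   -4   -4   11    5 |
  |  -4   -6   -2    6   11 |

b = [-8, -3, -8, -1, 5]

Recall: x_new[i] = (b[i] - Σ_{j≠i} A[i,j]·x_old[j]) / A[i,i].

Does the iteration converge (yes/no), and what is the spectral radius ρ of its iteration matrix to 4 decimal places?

Diagonal D = diag(-9, -11, 11, 11, 11); L, U strict lower/upper.
Jacobi: T = -D⁻¹(L+U), T[3,1] = -(-4)/(11) = +0.3636; T[3,3] = 0.
  T[0,:] = [+0.0000 -0.2222 +0.5556 -0.4444 -0.4444]
  T[1,:] = [+0.3636 +0.0000 +0.3636 +0.3636 +0.4545]
  T[2,:] = [+0.3636 +0.1818 +0.0000 +0.4545 +0.5455]
  T[3,:] = [-0.4545 +0.3636 +0.3636 +0.0000 -0.4545]
  T[4,:] = [+0.3636 +0.5455 +0.1818 -0.5455 +0.0000]
moduli |λ_i(T)| = 1.1732, 0.6352, 0.6352, 0.2527, 0.1694.
ρ = 1.1732; 1.1732 > 1, so it fails to converge.

no, ρ = 1.1732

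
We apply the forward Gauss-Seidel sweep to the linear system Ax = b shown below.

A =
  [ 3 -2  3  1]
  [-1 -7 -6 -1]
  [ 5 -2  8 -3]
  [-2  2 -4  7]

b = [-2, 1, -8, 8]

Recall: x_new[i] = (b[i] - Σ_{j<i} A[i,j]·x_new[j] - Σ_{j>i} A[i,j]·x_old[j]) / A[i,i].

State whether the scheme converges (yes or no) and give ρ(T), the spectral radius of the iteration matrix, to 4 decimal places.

yes, ρ = 0.9292

Split A = D + L + U, D = diag(3, -7, 8, 7).
GS T = -(D+L)⁻¹U: row 0 first, T[0,1] = -(-2)/(3) = +0.6667; later rows by forward substitution.
  T[0,:] = [+0.0000  +0.6667  -1.0000  -0.3333]
  T[1,:] = [+0.0000  -0.0952  -0.7143  -0.0952]
  T[2,:] = [+0.0000  -0.4405  +0.4464  +0.5595]
  T[3,:] = [+0.0000  -0.0340  +0.1735  +0.2517]
eigenvalue magnitudes: 0.9292, 0.4673, 0.1410, 0.0000.
ρ(T) = max|λ| = 0.9292; 0.9292 < 1 ⇒ converges.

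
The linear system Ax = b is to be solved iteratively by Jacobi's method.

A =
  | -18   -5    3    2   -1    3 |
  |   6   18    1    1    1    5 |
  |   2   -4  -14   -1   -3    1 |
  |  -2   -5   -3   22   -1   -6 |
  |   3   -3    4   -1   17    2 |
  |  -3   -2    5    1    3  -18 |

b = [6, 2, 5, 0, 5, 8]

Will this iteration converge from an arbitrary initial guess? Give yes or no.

yes

Split A = D + L + U, D = diag(-18, 18, -14, 22, 17, -18).
T_J = -D⁻¹(L+U): T[4,5] = -(2)/(17) = -0.1176; T[4,4] = 0.
  T[0,:] = [+0.0000 -0.2778 +0.1667 +0.1111 -0.0556 +0.1667]
  T[1,:] = [-0.3333 +0.0000 -0.0556 -0.0556 -0.0556 -0.2778]
  T[2,:] = [+0.1429 -0.2857 +0.0000 -0.0714 -0.2143 +0.0714]
  T[3,:] = [+0.0909 +0.2273 +0.1364 +0.0000 +0.0455 +0.2727]
  T[4,:] = [-0.1765 +0.1765 -0.2353 +0.0588 +0.0000 -0.1176]
  T[5,:] = [-0.1667 -0.1111 +0.2778 +0.0556 +0.1667 +0.0000]
moduli |λ_i(T)| = 0.5053, 0.3688, 0.2376, 0.1867, 0.1867, 0.0514.
ρ(T) = max|λ| = 0.5053; 0.5053 < 1, so it converges for any x₀.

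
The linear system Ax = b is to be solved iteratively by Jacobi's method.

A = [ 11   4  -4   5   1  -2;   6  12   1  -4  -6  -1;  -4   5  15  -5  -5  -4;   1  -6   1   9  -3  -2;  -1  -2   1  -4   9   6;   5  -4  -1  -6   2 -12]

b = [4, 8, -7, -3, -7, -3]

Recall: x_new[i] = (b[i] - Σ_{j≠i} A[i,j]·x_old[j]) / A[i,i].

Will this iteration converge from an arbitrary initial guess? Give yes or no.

no

Split A = D + L + U, D = diag(11, 12, 15, 9, 9, -12).
T_J = -D⁻¹(L+U): T[5,2] = -(-1)/(-12) = -0.0833; T[5,5] = 0.
  T[0,:] = [+0.0000, -0.3636, +0.3636, -0.4545, -0.0909, +0.1818]
  T[1,:] = [-0.5000, +0.0000, -0.0833, +0.3333, +0.5000, +0.0833]
  T[2,:] = [+0.2667, -0.3333, +0.0000, +0.3333, +0.3333, +0.2667]
  T[3,:] = [-0.1111, +0.6667, -0.1111, +0.0000, +0.3333, +0.2222]
  T[4,:] = [+0.1111, +0.2222, -0.1111, +0.4444, +0.0000, -0.6667]
  T[5,:] = [+0.4167, -0.3333, -0.0833, -0.5000, +0.1667, +0.0000]
moduli |λ_i(T)| = 1.1357, 0.6319, 0.6319, 0.5969, 0.5969, 0.2982.
ρ(T) = max|λ| = 1.1357; 1.1357 > 1: divergent.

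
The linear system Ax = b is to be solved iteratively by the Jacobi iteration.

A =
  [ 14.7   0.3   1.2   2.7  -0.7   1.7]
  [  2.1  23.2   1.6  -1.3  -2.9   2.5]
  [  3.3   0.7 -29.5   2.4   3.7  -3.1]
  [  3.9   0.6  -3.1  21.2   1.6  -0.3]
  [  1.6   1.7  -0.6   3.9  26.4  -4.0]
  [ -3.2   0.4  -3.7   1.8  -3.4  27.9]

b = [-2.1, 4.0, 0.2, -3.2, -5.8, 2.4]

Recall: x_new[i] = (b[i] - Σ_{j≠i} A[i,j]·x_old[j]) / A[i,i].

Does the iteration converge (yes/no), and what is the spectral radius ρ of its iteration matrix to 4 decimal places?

Split A = D + L + U, D = diag(14.7, 23.2, -29.5, 21.2, 26.4, 27.9).
Jacobi: T = -D⁻¹(L+U), T[1,4] = -(-2.9)/(23.2) = +0.1250; T[1,1] = 0.
  T[0,:] = [+0.0000, -0.0204, -0.0816, -0.1837, +0.0476, -0.1156]
  T[1,:] = [-0.0905, +0.0000, -0.0690, +0.0560, +0.1250, -0.1078]
  T[2,:] = [+0.1119, +0.0237, +0.0000, +0.0814, +0.1254, -0.1051]
  T[3,:] = [-0.1840, -0.0283, +0.1462, +0.0000, -0.0755, +0.0142]
  T[4,:] = [-0.0606, -0.0644, +0.0227, -0.1477, +0.0000, +0.1515]
  T[5,:] = [+0.1147, -0.0143, +0.1326, -0.0645, +0.1219, +0.0000]
|roots of det(T-λI)|: 0.2228, 0.1770, 0.1687, 0.1687, 0.1409, 0.0294.
ρ(T) = max|λ| = 0.2228; 0.2228 < 1 ⇒ converges.

yes, ρ = 0.2228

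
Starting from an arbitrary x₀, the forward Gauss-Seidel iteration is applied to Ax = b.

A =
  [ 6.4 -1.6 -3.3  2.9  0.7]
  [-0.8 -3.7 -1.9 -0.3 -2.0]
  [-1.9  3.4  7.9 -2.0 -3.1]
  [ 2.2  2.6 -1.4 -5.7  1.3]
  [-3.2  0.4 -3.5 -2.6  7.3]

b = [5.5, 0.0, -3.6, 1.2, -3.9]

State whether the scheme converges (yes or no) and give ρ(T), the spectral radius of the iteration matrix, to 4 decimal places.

yes, ρ = 0.5537

A = D + L + U where D = diag(6.4, -3.7, 7.9, -5.7, 7.3).
GS T = -(D+L)⁻¹U: row 0 first, T[0,3] = -(2.9)/(6.4) = -0.4531; later rows by forward substitution.
  T[0,:] = [+0.0000 +0.2500 +0.5156 -0.4531 -0.1094]
  T[1,:] = [+0.0000 -0.0541 -0.6250 +0.0169 -0.5169]
  T[2,:] = [+0.0000 +0.0834 +0.3930 +0.1369 +0.5886]
  T[3,:] = [+0.0000 +0.0514 -0.1826 -0.2008 -0.1945]
  T[4,:] = [+0.0000 +0.1708 +0.3837 -0.2054 +0.1933]
|roots of det(T-λI)|: 0.5537, 0.2930, 0.1813, 0.1105, 0.0000.
spectral radius ρ = 0.5537; 0.5537 < 1 ⇒ converges.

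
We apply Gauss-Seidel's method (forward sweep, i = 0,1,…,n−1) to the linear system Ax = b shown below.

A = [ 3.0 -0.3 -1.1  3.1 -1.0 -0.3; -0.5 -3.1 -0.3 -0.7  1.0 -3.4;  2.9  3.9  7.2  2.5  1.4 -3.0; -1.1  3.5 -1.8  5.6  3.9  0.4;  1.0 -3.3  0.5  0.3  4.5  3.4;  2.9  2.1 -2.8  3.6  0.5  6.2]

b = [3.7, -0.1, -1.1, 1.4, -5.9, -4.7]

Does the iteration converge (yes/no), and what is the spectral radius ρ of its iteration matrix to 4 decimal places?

no, ρ = 1.2306

Write A = D+L+U with D = diag(3, -3.1, 7.2, 5.6, 4.5, 6.2).
GS T = -(D+L)⁻¹U: row 0 first, T[0,3] = -(3.1)/(3) = -1.0333; later rows by forward substitution.
  T[0,:] = [+0.0000  +0.1000  +0.3667  -1.0333  +0.3333  +0.1000]
  T[1,:] = [+0.0000  -0.0161  -0.1559  -0.0591  +0.2688  -1.1129]
  T[2,:] = [+0.0000  -0.0315  -0.0632  +0.1010  -0.4743  +0.9792]
  T[3,:] = [+0.0000  +0.0196  +0.1491  -0.1335  -0.9514  +0.9585]
  T[4,:] = [+0.0000  -0.0319  -0.1987  +0.1839  +0.2392  -1.7666]
  T[5,:] = [+0.0000  -0.0644  -0.2178  +0.6117  +0.0720  +0.3583]
eigenvalue magnitudes: 1.2306, 0.8156, 0.8156, 0.1488, 0.0068, 0.0000.
ρ(T) = max|λ| = 1.2306; 1.2306 > 1, so it fails to converge.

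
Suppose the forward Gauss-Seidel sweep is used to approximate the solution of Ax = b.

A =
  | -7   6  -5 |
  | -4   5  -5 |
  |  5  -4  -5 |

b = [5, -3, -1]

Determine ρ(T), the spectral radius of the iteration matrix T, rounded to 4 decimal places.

1.1300

Let D = diag(-7, 5, -5); L, U the strict triangles.
GS T = -(D+L)⁻¹U: row 0 first, T[0,1] = -(6)/(-7) = +0.8571; later rows by forward substitution.
  T[0,:] = [+0.0000, +0.8571, -0.7143]
  T[1,:] = [+0.0000, +0.6857, +0.4286]
  T[2,:] = [+0.0000, +0.3086, -1.0571]
eigenvalue magnitudes: 1.1300, 0.7585, 0.0000.
ρ = 1.1300; 1.1300 > 1, so it fails to converge.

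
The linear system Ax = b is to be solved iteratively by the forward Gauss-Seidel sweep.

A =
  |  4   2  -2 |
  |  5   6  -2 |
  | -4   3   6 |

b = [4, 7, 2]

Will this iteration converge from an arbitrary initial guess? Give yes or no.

Let D = diag(4, 6, 6); L, U the strict triangles.
T_GS = -(D+L)⁻¹U: row 0 first, T[0,1] = -(2)/(4) = -0.5000; later rows by forward substitution.
  T[0,:] = [+0.0000  -0.5000  +0.5000]
  T[1,:] = [+0.0000  +0.4167  -0.0833]
  T[2,:] = [+0.0000  -0.5417  +0.3750]
|eigenvalues of T|: 0.6093, 0.1824, 0.0000.
ρ(T) = max|λ| = 0.6093; 0.6093 < 1 ⇒ converges.

yes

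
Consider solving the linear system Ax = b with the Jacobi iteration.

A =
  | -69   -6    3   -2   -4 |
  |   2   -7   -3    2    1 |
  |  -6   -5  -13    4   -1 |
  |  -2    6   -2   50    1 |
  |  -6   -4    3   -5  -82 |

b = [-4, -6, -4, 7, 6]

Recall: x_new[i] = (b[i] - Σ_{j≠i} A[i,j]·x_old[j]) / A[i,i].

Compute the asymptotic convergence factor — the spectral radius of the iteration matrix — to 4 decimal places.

0.3596

Split A = D + L + U, D = diag(-69, -7, -13, 50, -82).
T_J = -D⁻¹(L+U): T[3,0] = -(-2)/(50) = +0.0400; T[3,3] = 0.
  T[0,:] = [+0.0000  -0.0870  +0.0435  -0.0290  -0.0580]
  T[1,:] = [+0.2857  +0.0000  -0.4286  +0.2857  +0.1429]
  T[2,:] = [-0.4615  -0.3846  +0.0000  +0.3077  -0.0769]
  T[3,:] = [+0.0400  -0.1200  +0.0400  +0.0000  -0.0200]
  T[4,:] = [-0.0732  -0.0488  +0.0366  -0.0610  +0.0000]
|roots of det(T-λI)|: 0.3596, 0.2684, 0.1118, 0.1118, 0.0928.
ρ(T) = max|λ| = 0.3596; 0.3596 < 1 ⇒ converges.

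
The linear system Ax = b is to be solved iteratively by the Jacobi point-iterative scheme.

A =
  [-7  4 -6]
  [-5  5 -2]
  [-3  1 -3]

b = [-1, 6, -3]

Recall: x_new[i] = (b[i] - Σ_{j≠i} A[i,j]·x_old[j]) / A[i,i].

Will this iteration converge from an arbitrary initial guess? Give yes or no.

Write A = D+L+U with D = diag(-7, 5, -3).
T_J = -D⁻¹(L+U): T[2,0] = -(-3)/(-3) = -1.0000; T[2,2] = 0.
  T[0,:] = [+0.0000, +0.5714, -0.8571]
  T[1,:] = [+1.0000, +0.0000, +0.4000]
  T[2,:] = [-1.0000, +0.3333, +0.0000]
eigenvalue magnitudes: 1.3899, 1.0311, 0.3589.
spectral radius ρ = 1.3899; 1.3899 > 1 ⇒ diverges.

no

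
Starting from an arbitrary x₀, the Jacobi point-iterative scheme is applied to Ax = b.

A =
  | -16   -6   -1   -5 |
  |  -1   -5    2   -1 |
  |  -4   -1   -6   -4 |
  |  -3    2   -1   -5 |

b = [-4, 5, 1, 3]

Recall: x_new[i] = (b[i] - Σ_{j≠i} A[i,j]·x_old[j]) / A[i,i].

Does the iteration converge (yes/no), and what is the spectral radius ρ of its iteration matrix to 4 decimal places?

A = D + L + U where D = diag(-16, -5, -6, -5).
Jacobi: T = -D⁻¹(L+U), T[2,1] = -(-1)/(-6) = -0.1667; T[2,2] = 0.
  T[0,:] = [+0.0000, -0.3750, -0.0625, -0.3125]
  T[1,:] = [-0.2000, +0.0000, +0.4000, -0.2000]
  T[2,:] = [-0.6667, -0.1667, +0.0000, -0.6667]
  T[3,:] = [-0.6000, +0.4000, -0.2000, +0.0000]
|eigenvalues of T|: 0.6498, 0.4410, 0.4410, 0.0857.
ρ(T) = max|λ| = 0.6498; 0.6498 < 1 ⇒ converges.

yes, ρ = 0.6498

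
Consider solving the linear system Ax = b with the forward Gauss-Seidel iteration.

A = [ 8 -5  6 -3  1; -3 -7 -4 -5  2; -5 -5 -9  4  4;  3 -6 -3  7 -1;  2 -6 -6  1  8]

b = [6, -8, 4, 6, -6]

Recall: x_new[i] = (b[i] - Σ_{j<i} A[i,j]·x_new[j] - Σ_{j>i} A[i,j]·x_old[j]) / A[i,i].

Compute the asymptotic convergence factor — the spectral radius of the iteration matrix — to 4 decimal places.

1.1928

Write A = D+L+U with D = diag(8, -7, -9, 7, 8).
T_GS = -(D+L)⁻¹U: row 0 first, T[0,1] = -(-5)/(8) = +0.6250; later rows by forward substitution.
  T[0,:] = [+0.0000  +0.6250  -0.7500  +0.3750  -0.1250]
  T[1,:] = [+0.0000  -0.2679  -0.2500  -0.8750  +0.3393]
  T[2,:] = [+0.0000  -0.1984  +0.5556  +0.7222  +0.3254]
  T[3,:] = [+0.0000  -0.5825  +0.3452  -0.6012  +0.6267]
  T[4,:] = [+0.0000  -0.4331  +0.3735  -0.1332  +0.4514]
eigenvalue magnitudes: 1.1928, 0.9610, 0.0703, 0.0703, 0.0000.
ρ(T) = max|λ| = 1.1928; 1.1928 > 1, so it fails to converge.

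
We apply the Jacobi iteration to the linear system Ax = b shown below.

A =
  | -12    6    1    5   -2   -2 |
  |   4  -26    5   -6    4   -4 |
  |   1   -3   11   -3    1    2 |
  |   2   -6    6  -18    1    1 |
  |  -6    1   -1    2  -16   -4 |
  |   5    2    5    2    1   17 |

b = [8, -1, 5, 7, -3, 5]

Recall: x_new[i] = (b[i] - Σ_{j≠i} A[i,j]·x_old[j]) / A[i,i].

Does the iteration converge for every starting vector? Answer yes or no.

Split A = D + L + U, D = diag(-12, -26, 11, -18, -16, 17).
Jacobi: T = -D⁻¹(L+U), T[1,4] = -(4)/(-26) = +0.1538; T[1,1] = 0.
  T[0,:] = [+0.0000  +0.5000  +0.0833  +0.4167  -0.1667  -0.1667]
  T[1,:] = [+0.1538  +0.0000  +0.1923  -0.2308  +0.1538  -0.1538]
  T[2,:] = [-0.0909  +0.2727  +0.0000  +0.2727  -0.0909  -0.1818]
  T[3,:] = [+0.1111  -0.3333  +0.3333  +0.0000  +0.0556  +0.0556]
  T[4,:] = [-0.3750  +0.0625  -0.0625  +0.1250  +0.0000  -0.2500]
  T[5,:] = [-0.2941  -0.1176  -0.2941  -0.1176  -0.0588  +0.0000]
|roots of det(T-λI)|: 0.8258, 0.5497, 0.2675, 0.1731, 0.0832, 0.0832.
ρ = 0.8258; 0.8258 < 1: convergent.

yes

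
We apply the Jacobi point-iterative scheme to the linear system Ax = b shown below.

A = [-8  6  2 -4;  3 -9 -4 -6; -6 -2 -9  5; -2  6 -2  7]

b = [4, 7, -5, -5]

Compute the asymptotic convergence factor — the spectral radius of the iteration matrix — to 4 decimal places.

A = D + L + U where D = diag(-8, -9, -9, 7).
Jacobi: T = -D⁻¹(L+U), T[0,2] = -(2)/(-8) = +0.2500; T[0,0] = 0.
  T[0,:] = [+0.0000  +0.7500  +0.2500  -0.5000]
  T[1,:] = [+0.3333  +0.0000  -0.4444  -0.6667]
  T[2,:] = [-0.6667  -0.2222  +0.0000  +0.5556]
  T[3,:] = [+0.2857  -0.8571  +0.2857  +0.0000]
eigenvalue magnitudes: 1.1923, 0.6218, 0.5453, 0.5453.
ρ = 1.1923; 1.1923 > 1, so it fails to converge.

1.1923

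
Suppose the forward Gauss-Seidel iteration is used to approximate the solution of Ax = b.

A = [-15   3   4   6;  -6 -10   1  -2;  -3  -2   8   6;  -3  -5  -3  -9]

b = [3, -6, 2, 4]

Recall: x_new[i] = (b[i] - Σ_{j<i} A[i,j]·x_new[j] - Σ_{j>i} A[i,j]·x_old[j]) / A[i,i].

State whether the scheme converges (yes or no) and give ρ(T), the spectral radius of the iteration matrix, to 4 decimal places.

Let D = diag(-15, -10, 8, -9); L, U the strict triangles.
GS T = -(D+L)⁻¹U: row 0 first, T[0,3] = -(6)/(-15) = +0.4000; later rows by forward substitution.
  T[0,:] = [+0.0000, +0.2000, +0.2667, +0.4000]
  T[1,:] = [+0.0000, -0.1200, -0.0600, -0.4400]
  T[2,:] = [+0.0000, +0.0450, +0.0850, -0.7100]
  T[3,:] = [+0.0000, -0.0150, -0.0839, +0.3478]
eigenvalue magnitudes: 0.5031, 0.0997, 0.0997, 0.0000.
spectral radius ρ = 0.5031; 0.5031 < 1: convergent.

yes, ρ = 0.5031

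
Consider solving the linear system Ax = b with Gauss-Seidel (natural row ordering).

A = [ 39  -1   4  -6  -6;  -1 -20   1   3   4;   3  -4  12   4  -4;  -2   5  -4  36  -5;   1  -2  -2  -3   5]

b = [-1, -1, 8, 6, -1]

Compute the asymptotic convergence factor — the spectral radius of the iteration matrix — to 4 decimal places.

Split A = D + L + U, D = diag(39, -20, 12, 36, 5).
GS T = -(D+L)⁻¹U: row 0 first, T[0,2] = -(4)/(39) = -0.1026; later rows by forward substitution.
  T[0,:] = [+0.0000, +0.0256, -0.1026, +0.1538, +0.1538]
  T[1,:] = [+0.0000, -0.0013, +0.0551, +0.1423, +0.1923]
  T[2,:] = [+0.0000, -0.0068, +0.0440, -0.3244, +0.3590]
  T[3,:] = [+0.0000, +0.0008, -0.0085, -0.0473, +0.1606]
  T[4,:] = [+0.0000, -0.0079, +0.0551, -0.1319, +0.2861]
|eigenvalues of T|: 0.2581, 0.1050, 0.0866, 0.0051, 0.0000.
ρ = 0.2581; 0.2581 < 1, so it converges for any x₀.

0.2581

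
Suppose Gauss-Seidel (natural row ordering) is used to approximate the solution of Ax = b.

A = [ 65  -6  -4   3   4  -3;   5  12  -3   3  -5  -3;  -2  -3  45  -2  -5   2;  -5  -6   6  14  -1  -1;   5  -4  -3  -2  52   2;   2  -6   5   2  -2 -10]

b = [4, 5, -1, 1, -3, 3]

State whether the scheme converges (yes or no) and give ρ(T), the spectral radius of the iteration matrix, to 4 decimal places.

Write A = D+L+U with D = diag(65, 12, 45, 14, 52, -10).
GS T = -(D+L)⁻¹U: row 0 first, T[0,3] = -(3)/(65) = -0.0462; later rows by forward substitution.
  T[0,:] = [+0.0000 +0.0923 +0.0615 -0.0462 -0.0615 +0.0462]
  T[1,:] = [+0.0000 -0.0385 +0.2244 -0.2308 +0.4423 +0.2308]
  T[2,:] = [+0.0000 +0.0015 +0.0177 +0.0270 +0.1379 -0.0270]
  T[3,:] = [+0.0000 +0.0158 +0.1105 -0.1270 +0.1799 +0.1984]
  T[4,:] = [+0.0000 -0.0111 +0.0166 -0.0166 +0.0548 -0.0191]
  T[5,:] = [+0.0000 +0.0477 -0.0947 +0.1207 -0.1837 -0.0992]
eigenvalue magnitudes: 0.3109, 0.0843, 0.0843, 0.0160, 0.0160, 0.0000.
spectral radius ρ = 0.3109; 0.3109 < 1: convergent.

yes, ρ = 0.3109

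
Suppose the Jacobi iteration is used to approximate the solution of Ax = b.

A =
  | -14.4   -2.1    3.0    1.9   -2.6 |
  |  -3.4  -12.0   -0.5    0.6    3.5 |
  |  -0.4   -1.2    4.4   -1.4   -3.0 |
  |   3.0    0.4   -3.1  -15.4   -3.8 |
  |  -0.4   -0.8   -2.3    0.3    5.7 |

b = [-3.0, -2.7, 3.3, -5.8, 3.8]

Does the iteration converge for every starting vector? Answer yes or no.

Let D = diag(-14.4, -12, 4.4, -15.4, 5.7); L, U the strict triangles.
T_J = -D⁻¹(L+U): T[0,3] = -(1.9)/(-14.4) = +0.1319; T[0,0] = 0.
  T[0,:] = [+0.0000  -0.1458  +0.2083  +0.1319  -0.1806]
  T[1,:] = [-0.2833  +0.0000  -0.0417  +0.0500  +0.2917]
  T[2,:] = [+0.0909  +0.2727  +0.0000  +0.3182  +0.6818]
  T[3,:] = [+0.1948  +0.0260  -0.2013  +0.0000  -0.2468]
  T[4,:] = [+0.0702  +0.1404  +0.4035  -0.0526  +0.0000]
|λ(T)| sorted: 0.5071, 0.4187, 0.4187, 0.1676, 0.1676.
ρ(T) = max|λ| = 0.5071; 0.5071 < 1: convergent.

yes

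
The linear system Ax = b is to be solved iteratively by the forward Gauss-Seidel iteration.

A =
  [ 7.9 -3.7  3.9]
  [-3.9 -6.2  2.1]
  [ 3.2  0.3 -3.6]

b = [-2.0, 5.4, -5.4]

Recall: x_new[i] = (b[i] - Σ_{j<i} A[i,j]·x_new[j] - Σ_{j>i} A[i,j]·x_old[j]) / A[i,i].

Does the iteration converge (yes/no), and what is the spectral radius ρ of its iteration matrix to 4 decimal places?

yes, ρ = 0.8460

Split A = D + L + U, D = diag(7.9, -6.2, -3.6).
GS T = -(D+L)⁻¹U: row 0 first, T[0,2] = -(3.9)/(7.9) = -0.4937; later rows by forward substitution.
  T[0,:] = [+0.0000, +0.4684, -0.4937]
  T[1,:] = [+0.0000, -0.2946, +0.6492]
  T[2,:] = [+0.0000, +0.3918, -0.3847]
eigenvalue magnitudes: 0.8460, 0.1667, 0.0000.
ρ = 0.8460; 0.8460 < 1: convergent.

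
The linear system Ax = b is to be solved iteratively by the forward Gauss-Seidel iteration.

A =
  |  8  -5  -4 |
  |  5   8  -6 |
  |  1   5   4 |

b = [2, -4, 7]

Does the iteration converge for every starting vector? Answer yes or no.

Split A = D + L + U, D = diag(8, 8, 4).
Gauss-Seidel: T = -(D+L)⁻¹U, row 0 first, T[0,1] = -(-5)/(8) = +0.6250; later rows by forward substitution.
  T[0,:] = [+0.0000 +0.6250 +0.5000]
  T[1,:] = [+0.0000 -0.3906 +0.4375]
  T[2,:] = [+0.0000 +0.3320 -0.6719]
eigenvalue magnitudes: 0.9375, 0.1250, 0.0000.
ρ(T) = max|λ| = 0.9375; 0.9375 < 1, so it converges for any x₀.

yes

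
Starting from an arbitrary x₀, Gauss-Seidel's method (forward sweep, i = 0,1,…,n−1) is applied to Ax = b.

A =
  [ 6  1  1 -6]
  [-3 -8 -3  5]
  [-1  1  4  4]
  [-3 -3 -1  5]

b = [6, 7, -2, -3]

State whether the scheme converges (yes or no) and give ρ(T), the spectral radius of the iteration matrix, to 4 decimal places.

Let D = diag(6, -8, 4, 5); L, U the strict triangles.
Gauss-Seidel: T = -(D+L)⁻¹U, row 0 first, T[0,1] = -(1)/(6) = -0.1667; later rows by forward substitution.
  T[0,:] = [+0.0000, -0.1667, -0.1667, +1.0000]
  T[1,:] = [+0.0000, +0.0625, -0.3125, +0.2500]
  T[2,:] = [+0.0000, -0.0573, +0.0365, -0.8125]
  T[3,:] = [+0.0000, -0.0740, -0.2802, +0.5875]
moduli |λ_i(T)| = 0.8325, 0.2975, 0.1514, 0.0000.
spectral radius ρ = 0.8325; 0.8325 < 1, so it converges for any x₀.

yes, ρ = 0.8325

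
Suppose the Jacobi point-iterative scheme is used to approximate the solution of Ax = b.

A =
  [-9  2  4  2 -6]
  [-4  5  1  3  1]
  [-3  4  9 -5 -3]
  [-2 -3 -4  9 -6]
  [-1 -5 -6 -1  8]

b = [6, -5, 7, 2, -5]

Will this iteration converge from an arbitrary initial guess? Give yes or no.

no

Split A = D + L + U, D = diag(-9, 5, 9, 9, 8).
T_J = -D⁻¹(L+U): T[2,4] = -(-3)/(9) = +0.3333; T[2,2] = 0.
  T[0,:] = [+0.0000, +0.2222, +0.4444, +0.2222, -0.6667]
  T[1,:] = [+0.8000, +0.0000, -0.2000, -0.6000, -0.2000]
  T[2,:] = [+0.3333, -0.4444, +0.0000, +0.5556, +0.3333]
  T[3,:] = [+0.2222, +0.3333, +0.4444, +0.0000, +0.6667]
  T[4,:] = [+0.1250, +0.6250, +0.7500, +0.1250, +0.0000]
|λ(T)| sorted: 1.1278, 0.8729, 0.6678, 0.6678, 0.0936.
ρ(T) = max|λ| = 1.1278; 1.1278 > 1 ⇒ diverges.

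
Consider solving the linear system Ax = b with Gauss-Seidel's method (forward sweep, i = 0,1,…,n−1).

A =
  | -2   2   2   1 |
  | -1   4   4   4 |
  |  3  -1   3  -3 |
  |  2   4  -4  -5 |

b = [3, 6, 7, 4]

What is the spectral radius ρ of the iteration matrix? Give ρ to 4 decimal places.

1.3943

Diagonal D = diag(-2, 4, 3, -5); L, U strict lower/upper.
T_GS = -(D+L)⁻¹U: row 0 first, T[0,2] = -(2)/(-2) = +1.0000; later rows by forward substitution.
  T[0,:] = [+0.0000 +1.0000 +1.0000 +0.5000]
  T[1,:] = [+0.0000 +0.2500 -0.7500 -0.8750]
  T[2,:] = [+0.0000 -0.9167 -1.2500 +0.2083]
  T[3,:] = [+0.0000 +1.3333 +0.8000 -0.6667]
|roots of det(T-λI)|: 1.3943, 0.5356, 0.5356, 0.0000.
ρ = 1.3943; 1.3943 > 1 ⇒ diverges.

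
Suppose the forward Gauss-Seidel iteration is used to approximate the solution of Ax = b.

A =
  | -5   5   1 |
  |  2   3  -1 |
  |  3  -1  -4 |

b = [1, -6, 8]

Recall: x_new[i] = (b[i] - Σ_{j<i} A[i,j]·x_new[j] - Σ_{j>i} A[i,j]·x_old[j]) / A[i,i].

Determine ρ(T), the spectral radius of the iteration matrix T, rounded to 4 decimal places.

Let D = diag(-5, 3, -4); L, U the strict triangles.
T_GS = -(D+L)⁻¹U: row 0 first, T[0,1] = -(5)/(-5) = +1.0000; later rows by forward substitution.
  T[0,:] = [+0.0000 +1.0000 +0.2000]
  T[1,:] = [+0.0000 -0.6667 +0.2000]
  T[2,:] = [+0.0000 +0.9167 +0.1000]
eigenvalue magnitudes: 0.8580, 0.2914, 0.0000.
ρ = 0.8580; 0.8580 < 1: convergent.

0.8580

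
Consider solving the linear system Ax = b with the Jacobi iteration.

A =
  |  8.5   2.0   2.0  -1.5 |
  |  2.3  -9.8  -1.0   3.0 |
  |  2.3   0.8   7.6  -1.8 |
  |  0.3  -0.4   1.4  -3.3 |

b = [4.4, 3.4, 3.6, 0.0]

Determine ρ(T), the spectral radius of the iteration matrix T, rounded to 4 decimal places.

Write A = D+L+U with D = diag(8.5, -9.8, 7.6, -3.3).
T_J = -D⁻¹(L+U): T[2,3] = -(-1.8)/(7.6) = +0.2368; T[2,2] = 0.
  T[0,:] = [+0.0000  -0.2353  -0.2353  +0.1765]
  T[1,:] = [+0.2347  +0.0000  -0.1020  +0.3061]
  T[2,:] = [-0.3026  -0.1053  +0.0000  +0.2368]
  T[3,:] = [+0.0909  -0.1212  +0.4242  +0.0000]
|λ(T)| sorted: 0.5198, 0.3320, 0.3189, 0.3189.
spectral radius ρ = 0.5198; 0.5198 < 1 ⇒ converges.

0.5198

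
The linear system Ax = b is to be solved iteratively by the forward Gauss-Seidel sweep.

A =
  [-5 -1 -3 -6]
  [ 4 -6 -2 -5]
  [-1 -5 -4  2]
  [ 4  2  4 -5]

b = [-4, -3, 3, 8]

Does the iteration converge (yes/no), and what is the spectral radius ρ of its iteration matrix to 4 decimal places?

Write A = D+L+U with D = diag(-5, -6, -4, -5).
GS T = -(D+L)⁻¹U: row 0 first, T[0,2] = -(-3)/(-5) = -0.6000; later rows by forward substitution.
  T[0,:] = [+0.0000 -0.2000 -0.6000 -1.2000]
  T[1,:] = [+0.0000 -0.1333 -0.7333 -1.6333]
  T[2,:] = [+0.0000 +0.2167 +1.0667 +2.8417]
  T[3,:] = [+0.0000 -0.0400 +0.0800 +0.6600]
|eigenvalues of T|: 1.3573, 0.1402, 0.1402, 0.0000.
spectral radius ρ = 1.3573; 1.3573 > 1: divergent.

no, ρ = 1.3573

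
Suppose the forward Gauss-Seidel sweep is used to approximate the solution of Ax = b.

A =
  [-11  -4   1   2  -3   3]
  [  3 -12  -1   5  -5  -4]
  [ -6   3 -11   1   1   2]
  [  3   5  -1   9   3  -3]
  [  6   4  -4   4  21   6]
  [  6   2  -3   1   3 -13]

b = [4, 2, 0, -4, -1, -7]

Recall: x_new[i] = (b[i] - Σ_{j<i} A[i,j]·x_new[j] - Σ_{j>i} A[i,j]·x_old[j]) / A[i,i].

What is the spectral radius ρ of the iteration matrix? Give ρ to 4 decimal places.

Write A = D+L+U with D = diag(-11, -12, -11, 9, 21, -13).
Gauss-Seidel: T = -(D+L)⁻¹U, row 0 first, T[0,1] = -(-4)/(-11) = -0.3636; later rows by forward substitution.
  T[0,:] = [+0.0000  -0.3636  +0.0909  +0.1818  -0.2727  +0.2727]
  T[1,:] = [+0.0000  -0.0909  -0.0606  +0.4621  -0.4848  -0.2652]
  T[2,:] = [+0.0000  +0.1736  -0.0661  +0.1178  +0.1074  -0.0393]
  T[3,:] = [+0.0000  +0.1910  -0.0040  -0.3043  +0.0389  +0.3854]
  T[4,:] = [+0.0000  +0.1179  -0.0263  -0.0596  +0.1833  -0.3940]
  T[5,:] = [+0.0000  -0.1800  +0.0415  +0.0907  -0.1800  +0.0329]
moduli |λ_i(T)| = 0.6446, 0.3269, 0.3269, 0.1217, 0.0144, 0.0000.
ρ(T) = max|λ| = 0.6446; 0.6446 < 1, so it converges for any x₀.

0.6446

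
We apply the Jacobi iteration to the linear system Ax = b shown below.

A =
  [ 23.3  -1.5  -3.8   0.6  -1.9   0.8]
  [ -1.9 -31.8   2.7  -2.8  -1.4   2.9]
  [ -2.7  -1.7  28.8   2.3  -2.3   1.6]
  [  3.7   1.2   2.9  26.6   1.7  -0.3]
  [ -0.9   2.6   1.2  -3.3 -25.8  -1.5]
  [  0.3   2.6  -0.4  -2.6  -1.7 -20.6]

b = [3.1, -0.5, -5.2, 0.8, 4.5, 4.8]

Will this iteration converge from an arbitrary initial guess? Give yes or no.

yes

Write A = D+L+U with D = diag(23.3, -31.8, 28.8, 26.6, -25.8, -20.6).
T_J = -D⁻¹(L+U): T[4,1] = -(2.6)/(-25.8) = +0.1008; T[4,4] = 0.
  T[0,:] = [+0.0000  +0.0644  +0.1631  -0.0258  +0.0815  -0.0343]
  T[1,:] = [-0.0597  +0.0000  +0.0849  -0.0881  -0.0440  +0.0912]
  T[2,:] = [+0.0938  +0.0590  +0.0000  -0.0799  +0.0799  -0.0556]
  T[3,:] = [-0.1391  -0.0451  -0.1090  +0.0000  -0.0639  +0.0113]
  T[4,:] = [-0.0349  +0.1008  +0.0465  -0.1279  +0.0000  -0.0581]
  T[5,:] = [+0.0146  +0.1262  -0.0194  -0.1262  -0.0825  +0.0000]
eigenvalue magnitudes: 0.2587, 0.1635, 0.0869, 0.0820, 0.0820, 0.0661.
spectral radius ρ = 0.2587; 0.2587 < 1 ⇒ converges.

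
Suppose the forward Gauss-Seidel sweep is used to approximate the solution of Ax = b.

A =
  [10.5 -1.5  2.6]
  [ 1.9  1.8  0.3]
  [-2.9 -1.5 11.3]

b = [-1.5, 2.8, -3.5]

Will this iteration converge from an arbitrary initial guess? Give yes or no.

Diagonal D = diag(10.5, 1.8, 11.3); L, U strict lower/upper.
T_GS = -(D+L)⁻¹U: row 0 first, T[0,2] = -(2.6)/(10.5) = -0.2476; later rows by forward substitution.
  T[0,:] = [+0.0000 +0.1429 -0.2476]
  T[1,:] = [+0.0000 -0.1508 +0.0947]
  T[2,:] = [+0.0000 +0.0166 -0.0510]
|roots of det(T-λI)|: 0.1647, 0.0371, 0.0000.
ρ(T) = max|λ| = 0.1647; 0.1647 < 1, so it converges for any x₀.

yes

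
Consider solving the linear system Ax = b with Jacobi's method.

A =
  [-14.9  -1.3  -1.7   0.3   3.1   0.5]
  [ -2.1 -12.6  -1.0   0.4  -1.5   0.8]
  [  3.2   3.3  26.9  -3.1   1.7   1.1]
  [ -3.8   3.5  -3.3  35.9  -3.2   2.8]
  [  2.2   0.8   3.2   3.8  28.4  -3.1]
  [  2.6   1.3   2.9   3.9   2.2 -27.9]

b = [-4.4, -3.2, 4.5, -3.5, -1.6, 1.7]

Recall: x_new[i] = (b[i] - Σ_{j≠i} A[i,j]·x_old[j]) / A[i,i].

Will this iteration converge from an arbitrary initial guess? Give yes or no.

yes

A = D + L + U where D = diag(-14.9, -12.6, 26.9, 35.9, 28.4, -27.9).
Jacobi: T = -D⁻¹(L+U), T[1,4] = -(-1.5)/(-12.6) = -0.1190; T[1,1] = 0.
  T[0,:] = [+0.0000, -0.0872, -0.1141, +0.0201, +0.2081, +0.0336]
  T[1,:] = [-0.1667, +0.0000, -0.0794, +0.0317, -0.1190, +0.0635]
  T[2,:] = [-0.1190, -0.1227, +0.0000, +0.1152, -0.0632, -0.0409]
  T[3,:] = [+0.1058, -0.0975, +0.0919, +0.0000, +0.0891, -0.0780]
  T[4,:] = [-0.0775, -0.0282, -0.1127, -0.1338, +0.0000, +0.1092]
  T[5,:] = [+0.0932, +0.0466, +0.1039, +0.1398, +0.0789, +0.0000]
moduli |λ_i(T)| = 0.2590, 0.1816, 0.1816, 0.1196, 0.0549, 0.0068.
ρ(T) = max|λ| = 0.2590; 0.2590 < 1 ⇒ converges.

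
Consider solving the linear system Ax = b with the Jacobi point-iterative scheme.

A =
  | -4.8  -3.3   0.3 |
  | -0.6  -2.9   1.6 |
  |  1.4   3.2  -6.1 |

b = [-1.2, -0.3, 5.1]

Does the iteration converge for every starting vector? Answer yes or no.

A = D + L + U where D = diag(-4.8, -2.9, -6.1).
Jacobi T = -D⁻¹(L+U): T[1,0] = -(-0.6)/(-2.9) = -0.2069; T[1,1] = 0.
  T[0,:] = [+0.0000 -0.6875 +0.0625]
  T[1,:] = [-0.2069 +0.0000 +0.5517]
  T[2,:] = [+0.2295 +0.5246 +0.0000]
moduli |λ_i(T)| = 0.7552, 0.5129, 0.2423.
ρ = 0.7552; 0.7552 < 1: convergent.

yes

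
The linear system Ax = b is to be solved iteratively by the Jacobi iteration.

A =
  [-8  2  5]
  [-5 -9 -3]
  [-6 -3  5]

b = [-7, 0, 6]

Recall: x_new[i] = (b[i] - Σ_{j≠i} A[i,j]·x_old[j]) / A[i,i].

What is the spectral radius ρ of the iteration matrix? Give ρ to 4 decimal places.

0.8740

Write A = D+L+U with D = diag(-8, -9, 5).
Jacobi T = -D⁻¹(L+U): T[1,0] = -(-5)/(-9) = -0.5556; T[1,1] = 0.
  T[0,:] = [+0.0000  +0.2500  +0.6250]
  T[1,:] = [-0.5556  +0.0000  -0.3333]
  T[2,:] = [+1.2000  +0.6000  +0.0000]
|eigenvalues of T|: 0.8740, 0.5940, 0.5940.
spectral radius ρ = 0.8740; 0.8740 < 1: convergent.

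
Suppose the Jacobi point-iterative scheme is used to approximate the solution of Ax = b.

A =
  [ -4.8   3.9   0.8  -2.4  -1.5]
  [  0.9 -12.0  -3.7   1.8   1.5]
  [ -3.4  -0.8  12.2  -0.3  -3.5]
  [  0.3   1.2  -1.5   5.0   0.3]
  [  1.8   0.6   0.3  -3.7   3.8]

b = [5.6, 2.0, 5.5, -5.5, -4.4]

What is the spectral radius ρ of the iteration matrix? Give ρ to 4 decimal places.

Let D = diag(-4.8, -12, 12.2, 5, 3.8); L, U the strict triangles.
T_J = -D⁻¹(L+U): T[3,0] = -(0.3)/(5) = -0.0600; T[3,3] = 0.
  T[0,:] = [+0.0000, +0.8125, +0.1667, -0.5000, -0.3125]
  T[1,:] = [+0.0750, +0.0000, -0.3083, +0.1500, +0.1250]
  T[2,:] = [+0.2787, +0.0656, +0.0000, +0.0246, +0.2869]
  T[3,:] = [-0.0600, -0.2400, +0.3000, +0.0000, -0.0600]
  T[4,:] = [-0.4737, -0.1579, -0.0789, +0.9737, +0.0000]
|roots of det(T-λI)|: 0.6421, 0.4128, 0.4128, 0.4110, 0.0685.
ρ = 0.6421; 0.6421 < 1 ⇒ converges.

0.6421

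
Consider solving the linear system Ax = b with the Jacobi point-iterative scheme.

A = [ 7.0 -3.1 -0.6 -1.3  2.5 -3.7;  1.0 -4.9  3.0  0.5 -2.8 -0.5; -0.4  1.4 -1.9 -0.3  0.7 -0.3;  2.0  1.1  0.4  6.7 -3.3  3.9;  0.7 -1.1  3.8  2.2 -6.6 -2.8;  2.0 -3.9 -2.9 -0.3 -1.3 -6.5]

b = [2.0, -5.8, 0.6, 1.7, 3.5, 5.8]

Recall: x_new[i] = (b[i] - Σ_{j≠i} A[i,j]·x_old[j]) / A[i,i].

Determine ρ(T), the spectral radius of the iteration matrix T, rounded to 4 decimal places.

1.1275

Write A = D+L+U with D = diag(7, -4.9, -1.9, 6.7, -6.6, -6.5).
Jacobi T = -D⁻¹(L+U): T[0,5] = -(-3.7)/(7) = +0.5286; T[0,0] = 0.
  T[0,:] = [+0.0000, +0.4429, +0.0857, +0.1857, -0.3571, +0.5286]
  T[1,:] = [+0.2041, +0.0000, +0.6122, +0.1020, -0.5714, -0.1020]
  T[2,:] = [-0.2105, +0.7368, +0.0000, -0.1579, +0.3684, -0.1579]
  T[3,:] = [-0.2985, -0.1642, -0.0597, +0.0000, +0.4925, -0.5821]
  T[4,:] = [+0.1061, -0.1667, +0.5758, +0.3333, +0.0000, -0.4242]
  T[5,:] = [+0.3077, -0.6000, -0.4462, -0.0462, -0.2000, +0.0000]
|eigenvalues of T|: 1.1275, 0.8261, 0.8261, 0.4557, 0.2037, 0.2037.
ρ(T) = max|λ| = 1.1275; 1.1275 > 1: divergent.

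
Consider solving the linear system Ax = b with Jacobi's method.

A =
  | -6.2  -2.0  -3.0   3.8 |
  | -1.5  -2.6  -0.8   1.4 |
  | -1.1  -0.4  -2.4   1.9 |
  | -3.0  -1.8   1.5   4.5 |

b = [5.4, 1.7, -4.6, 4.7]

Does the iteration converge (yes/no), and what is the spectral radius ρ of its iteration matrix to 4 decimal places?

Diagonal D = diag(-6.2, -2.6, -2.4, 4.5); L, U strict lower/upper.
Jacobi: T = -D⁻¹(L+U), T[3,0] = -(-3)/(4.5) = +0.6667; T[3,3] = 0.
  T[0,:] = [+0.0000 -0.3226 -0.4839 +0.6129]
  T[1,:] = [-0.5769 +0.0000 -0.3077 +0.5385]
  T[2,:] = [-0.4583 -0.1667 +0.0000 +0.7917]
  T[3,:] = [+0.6667 +0.4000 -0.3333 +0.0000]
|roots of det(T-λI)|: 1.1856, 0.5015, 0.5015, 0.4645.
ρ(T) = max|λ| = 1.1856; 1.1856 > 1: divergent.

no, ρ = 1.1856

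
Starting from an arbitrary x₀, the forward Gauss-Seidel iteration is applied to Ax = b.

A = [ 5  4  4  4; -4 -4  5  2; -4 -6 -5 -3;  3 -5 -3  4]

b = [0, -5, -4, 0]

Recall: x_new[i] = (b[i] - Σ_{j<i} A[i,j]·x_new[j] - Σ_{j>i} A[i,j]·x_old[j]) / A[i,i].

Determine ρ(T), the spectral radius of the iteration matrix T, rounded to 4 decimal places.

Split A = D + L + U, D = diag(5, -4, -5, 4).
Gauss-Seidel: T = -(D+L)⁻¹U, row 0 first, T[0,1] = -(4)/(5) = -0.8000; later rows by forward substitution.
  T[0,:] = [+0.0000  -0.8000  -0.8000  -0.8000]
  T[1,:] = [+0.0000  +0.8000  +2.0500  +1.3000]
  T[2,:] = [+0.0000  -0.3200  -1.8200  -1.5200]
  T[3,:] = [+0.0000  +1.3600  +1.7975  +1.0850]
moduli |λ_i(T)| = 1.1264, 0.6321, 0.6321, 0.0000.
ρ = 1.1264; 1.1264 > 1 ⇒ diverges.

1.1264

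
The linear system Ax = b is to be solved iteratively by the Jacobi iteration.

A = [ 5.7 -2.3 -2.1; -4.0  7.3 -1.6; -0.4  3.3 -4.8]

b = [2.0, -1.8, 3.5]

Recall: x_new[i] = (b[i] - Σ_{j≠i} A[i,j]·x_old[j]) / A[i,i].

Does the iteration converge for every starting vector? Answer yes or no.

yes

Diagonal D = diag(5.7, 7.3, -4.8); L, U strict lower/upper.
T_J = -D⁻¹(L+U): T[1,2] = -(-1.6)/(7.3) = +0.2192; T[1,1] = 0.
  T[0,:] = [+0.0000  +0.4035  +0.3684]
  T[1,:] = [+0.5479  +0.0000  +0.2192]
  T[2,:] = [-0.0833  +0.6875  +0.0000]
|eigenvalues of T|: 0.7231, 0.4263, 0.4263.
ρ(T) = max|λ| = 0.7231; 0.7231 < 1 ⇒ converges.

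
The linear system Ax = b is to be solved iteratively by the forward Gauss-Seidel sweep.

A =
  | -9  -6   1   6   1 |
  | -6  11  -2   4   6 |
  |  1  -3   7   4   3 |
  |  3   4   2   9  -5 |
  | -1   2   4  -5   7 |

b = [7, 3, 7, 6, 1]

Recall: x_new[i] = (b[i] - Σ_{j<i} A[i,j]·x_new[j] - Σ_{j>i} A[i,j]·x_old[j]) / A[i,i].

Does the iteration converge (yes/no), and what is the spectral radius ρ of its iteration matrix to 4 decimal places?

Split A = D + L + U, D = diag(-9, 11, 7, 9, 7).
Gauss-Seidel: T = -(D+L)⁻¹U, row 0 first, T[0,4] = -(1)/(-9) = +0.1111; later rows by forward substitution.
  T[0,:] = [+0.0000, -0.6667, +0.1111, +0.6667, +0.1111]
  T[1,:] = [+0.0000, -0.3636, +0.2424, +0.0000, -0.4848]
  T[2,:] = [+0.0000, -0.0606, +0.0880, -0.6667, -0.6522]
  T[3,:] = [+0.0000, +0.3973, -0.1643, -0.0741, +0.8789]
  T[4,:] = [+0.0000, +0.3271, -0.2211, +0.4233, +1.1549]
|eigenvalues of T|: 1.4382, 0.5706, 0.0818, 0.0818, 0.0000.
ρ = 1.4382; 1.4382 > 1 ⇒ diverges.

no, ρ = 1.4382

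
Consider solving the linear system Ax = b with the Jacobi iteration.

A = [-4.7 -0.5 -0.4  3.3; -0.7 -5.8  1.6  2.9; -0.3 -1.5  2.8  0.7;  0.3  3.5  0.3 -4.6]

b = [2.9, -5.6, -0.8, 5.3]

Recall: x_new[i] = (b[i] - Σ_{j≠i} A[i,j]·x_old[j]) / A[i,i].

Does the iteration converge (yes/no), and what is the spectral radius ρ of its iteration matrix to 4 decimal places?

A = D + L + U where D = diag(-4.7, -5.8, 2.8, -4.6).
Jacobi: T = -D⁻¹(L+U), T[2,3] = -(0.7)/(2.8) = -0.2500; T[2,2] = 0.
  T[0,:] = [+0.0000  -0.1064  -0.0851  +0.7021]
  T[1,:] = [-0.1207  +0.0000  +0.2759  +0.5000]
  T[2,:] = [+0.1071  +0.5357  +0.0000  -0.2500]
  T[3,:] = [+0.0652  +0.7609  +0.0652  +0.0000]
|λ(T)| sorted: 0.8275, 0.6580, 0.1085, 0.1085.
ρ = 0.8275; 0.8275 < 1: convergent.

yes, ρ = 0.8275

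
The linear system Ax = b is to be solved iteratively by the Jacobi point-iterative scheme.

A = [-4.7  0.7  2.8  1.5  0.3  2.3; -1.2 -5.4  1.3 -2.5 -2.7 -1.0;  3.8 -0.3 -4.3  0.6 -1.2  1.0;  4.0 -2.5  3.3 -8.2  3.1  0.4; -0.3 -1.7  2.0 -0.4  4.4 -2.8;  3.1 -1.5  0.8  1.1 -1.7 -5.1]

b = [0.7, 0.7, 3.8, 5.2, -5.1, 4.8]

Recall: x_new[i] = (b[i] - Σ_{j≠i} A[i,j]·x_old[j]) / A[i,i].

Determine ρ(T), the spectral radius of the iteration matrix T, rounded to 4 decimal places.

Diagonal D = diag(-4.7, -5.4, -4.3, -8.2, 4.4, -5.1); L, U strict lower/upper.
T_J = -D⁻¹(L+U): T[2,0] = -(3.8)/(-4.3) = +0.8837; T[2,2] = 0.
  T[0,:] = [+0.0000  +0.1489  +0.5957  +0.3191  +0.0638  +0.4894]
  T[1,:] = [-0.2222  +0.0000  +0.2407  -0.4630  -0.5000  -0.1852]
  T[2,:] = [+0.8837  -0.0698  +0.0000  +0.1395  -0.2791  +0.2326]
  T[3,:] = [+0.4878  -0.3049  +0.4024  +0.0000  +0.3780  +0.0488]
  T[4,:] = [+0.0682  +0.3864  -0.4545  +0.0909  +0.0000  +0.6364]
  T[5,:] = [+0.6078  -0.2941  +0.1569  +0.2157  -0.3333  +0.0000]
moduli |λ_i(T)| = 1.2347, 0.8176, 0.5205, 0.5205, 0.4793, 0.2487.
spectral radius ρ = 1.2347; 1.2347 > 1 ⇒ diverges.

1.2347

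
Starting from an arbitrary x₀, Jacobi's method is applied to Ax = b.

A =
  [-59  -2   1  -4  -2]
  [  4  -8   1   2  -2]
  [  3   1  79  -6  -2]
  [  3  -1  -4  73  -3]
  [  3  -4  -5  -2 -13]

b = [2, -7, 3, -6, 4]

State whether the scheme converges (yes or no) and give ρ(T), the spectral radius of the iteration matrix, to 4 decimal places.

yes, ρ = 0.2075

Diagonal D = diag(-59, -8, 79, 73, -13); L, U strict lower/upper.
Jacobi T = -D⁻¹(L+U): T[2,0] = -(3)/(79) = -0.0380; T[2,2] = 0.
  T[0,:] = [+0.0000  -0.0339  +0.0169  -0.0678  -0.0339]
  T[1,:] = [+0.5000  +0.0000  +0.1250  +0.2500  -0.2500]
  T[2,:] = [-0.0380  -0.0127  +0.0000  +0.0759  +0.0253]
  T[3,:] = [-0.0411  +0.0137  +0.0548  +0.0000  +0.0411]
  T[4,:] = [+0.2308  -0.3077  -0.3846  -0.1538  +0.0000]
eigenvalue magnitudes: 0.2075, 0.1759, 0.1759, 0.0998, 0.0998.
ρ = 0.2075; 0.2075 < 1: convergent.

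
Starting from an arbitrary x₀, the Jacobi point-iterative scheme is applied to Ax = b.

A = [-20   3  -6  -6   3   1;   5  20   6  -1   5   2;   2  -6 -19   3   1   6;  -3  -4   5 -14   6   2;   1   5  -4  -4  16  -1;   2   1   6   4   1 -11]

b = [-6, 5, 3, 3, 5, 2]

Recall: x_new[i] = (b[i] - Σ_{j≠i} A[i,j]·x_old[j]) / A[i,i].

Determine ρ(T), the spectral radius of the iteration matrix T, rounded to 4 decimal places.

A = D + L + U where D = diag(-20, 20, -19, -14, 16, -11).
Jacobi: T = -D⁻¹(L+U), T[1,2] = -(6)/(20) = -0.3000; T[1,1] = 0.
  T[0,:] = [+0.0000 +0.1500 -0.3000 -0.3000 +0.1500 +0.0500]
  T[1,:] = [-0.2500 +0.0000 -0.3000 +0.0500 -0.2500 -0.1000]
  T[2,:] = [+0.1053 -0.3158 +0.0000 +0.1579 +0.0526 +0.3158]
  T[3,:] = [-0.2143 -0.2857 +0.3571 +0.0000 +0.4286 +0.1429]
  T[4,:] = [-0.0625 -0.3125 +0.2500 +0.2500 +0.0000 +0.0625]
  T[5,:] = [+0.1818 +0.0909 +0.5455 +0.3636 +0.0909 +0.0000]
|eigenvalues of T|: 0.8224, 0.5436, 0.4388, 0.1976, 0.1976, 0.0419.
spectral radius ρ = 0.8224; 0.8224 < 1: convergent.

0.8224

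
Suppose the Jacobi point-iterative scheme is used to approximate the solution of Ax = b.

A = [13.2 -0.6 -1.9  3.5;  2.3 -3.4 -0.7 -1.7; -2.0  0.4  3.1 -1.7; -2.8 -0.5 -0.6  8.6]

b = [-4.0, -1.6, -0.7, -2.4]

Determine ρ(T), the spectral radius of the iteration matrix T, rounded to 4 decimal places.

0.4337

Write A = D+L+U with D = diag(13.2, -3.4, 3.1, 8.6).
Jacobi T = -D⁻¹(L+U): T[2,1] = -(0.4)/(3.1) = -0.1290; T[2,2] = 0.
  T[0,:] = [+0.0000, +0.0455, +0.1439, -0.2652]
  T[1,:] = [+0.6765, +0.0000, -0.2059, -0.5000]
  T[2,:] = [+0.6452, -0.1290, +0.0000, +0.5484]
  T[3,:] = [+0.3256, +0.0581, +0.0698, +0.0000]
|eigenvalues of T|: 0.4337, 0.3199, 0.2804, 0.2804.
ρ = 0.4337; 0.4337 < 1: convergent.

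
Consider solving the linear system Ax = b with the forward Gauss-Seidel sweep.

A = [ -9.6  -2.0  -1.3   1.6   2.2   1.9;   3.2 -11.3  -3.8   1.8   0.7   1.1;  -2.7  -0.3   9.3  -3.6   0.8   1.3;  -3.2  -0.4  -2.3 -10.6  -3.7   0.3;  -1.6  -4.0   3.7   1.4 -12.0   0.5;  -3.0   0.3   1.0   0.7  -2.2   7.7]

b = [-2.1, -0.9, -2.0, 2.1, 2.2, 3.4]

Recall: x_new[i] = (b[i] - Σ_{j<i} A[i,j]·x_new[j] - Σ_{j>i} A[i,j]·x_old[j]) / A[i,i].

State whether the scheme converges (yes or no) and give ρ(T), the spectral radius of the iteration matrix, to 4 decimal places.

Write A = D+L+U with D = diag(-9.6, -11.3, 9.3, -10.6, -12, 7.7).
T_GS = -(D+L)⁻¹U: row 0 first, T[0,1] = -(-2)/(-9.6) = -0.2083; later rows by forward substitution.
  T[0,:] = [+0.0000 -0.2083 -0.1354 +0.1667 +0.2292 +0.1979]
  T[1,:] = [+0.0000 -0.0590 -0.3746 +0.2065 +0.1268 +0.1534]
  T[2,:] = [+0.0000 -0.0624 -0.0514 +0.4421 -0.0154 -0.0774]
  T[3,:] = [+0.0000 +0.0787 +0.0662 -0.1540 -0.4197 -0.0204]
  T[4,:] = [+0.0000 +0.0374 +0.1348 +0.0273 -0.1265 -0.0621]
  T[5,:] = [+0.0000 -0.0672 +0.0010 +0.0213 +0.0883 +0.0653]
eigenvalue magnitudes: 0.5181, 0.2667, 0.2667, 0.0646, 0.0646, 0.0000.
spectral radius ρ = 0.5181; 0.5181 < 1, so it converges for any x₀.

yes, ρ = 0.5181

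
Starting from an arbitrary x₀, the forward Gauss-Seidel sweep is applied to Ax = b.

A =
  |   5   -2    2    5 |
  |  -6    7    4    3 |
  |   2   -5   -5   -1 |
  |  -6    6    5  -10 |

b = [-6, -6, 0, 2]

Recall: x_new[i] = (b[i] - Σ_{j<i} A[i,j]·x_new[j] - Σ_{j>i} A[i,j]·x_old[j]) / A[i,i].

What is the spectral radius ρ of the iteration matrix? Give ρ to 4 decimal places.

Let D = diag(5, 7, -5, -10); L, U the strict triangles.
T_GS = -(D+L)⁻¹U: row 0 first, T[0,3] = -(5)/(5) = -1.0000; later rows by forward substitution.
  T[0,:] = [+0.0000, +0.4000, -0.4000, -1.0000]
  T[1,:] = [+0.0000, +0.3429, -0.9143, -1.2857]
  T[2,:] = [+0.0000, -0.1829, +0.7543, +0.6857]
  T[3,:] = [+0.0000, -0.1257, +0.0686, +0.1714]
moduli |λ_i(T)| = 1.1896, 0.1964, 0.1174, 0.0000.
ρ(T) = max|λ| = 1.1896; 1.1896 > 1, so it fails to converge.

1.1896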